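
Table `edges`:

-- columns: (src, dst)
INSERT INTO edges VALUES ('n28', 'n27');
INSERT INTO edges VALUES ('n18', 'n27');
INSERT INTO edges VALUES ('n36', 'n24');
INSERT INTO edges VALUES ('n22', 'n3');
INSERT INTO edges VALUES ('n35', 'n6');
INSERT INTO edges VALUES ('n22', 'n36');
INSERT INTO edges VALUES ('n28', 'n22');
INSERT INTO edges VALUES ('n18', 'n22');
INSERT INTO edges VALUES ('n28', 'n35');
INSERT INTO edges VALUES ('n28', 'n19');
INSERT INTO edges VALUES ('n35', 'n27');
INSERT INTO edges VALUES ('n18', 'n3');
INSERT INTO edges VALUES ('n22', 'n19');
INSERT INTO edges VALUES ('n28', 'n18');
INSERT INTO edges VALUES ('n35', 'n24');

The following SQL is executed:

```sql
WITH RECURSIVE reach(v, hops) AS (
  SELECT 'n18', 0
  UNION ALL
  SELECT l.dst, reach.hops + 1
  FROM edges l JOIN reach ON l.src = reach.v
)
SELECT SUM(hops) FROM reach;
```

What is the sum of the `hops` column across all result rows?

Base: (n18, hops=0).
Iteration 1: edges from {n18} -> (n22, hops=1), (n27, hops=1), (n3, hops=1).
Iteration 2: edges from {n22,n27,n3} -> (n19, hops=2), (n3, hops=2), (n36, hops=2).
Iteration 3: edges from {n19,n3,n36} -> (n24, hops=3).
Iteration 4: no outgoing edges from {n24}; recursion stops.
SUM(hops) = 0 + 1 + 1 + 1 + 2 + 2 + 2 + 3 = 12.

12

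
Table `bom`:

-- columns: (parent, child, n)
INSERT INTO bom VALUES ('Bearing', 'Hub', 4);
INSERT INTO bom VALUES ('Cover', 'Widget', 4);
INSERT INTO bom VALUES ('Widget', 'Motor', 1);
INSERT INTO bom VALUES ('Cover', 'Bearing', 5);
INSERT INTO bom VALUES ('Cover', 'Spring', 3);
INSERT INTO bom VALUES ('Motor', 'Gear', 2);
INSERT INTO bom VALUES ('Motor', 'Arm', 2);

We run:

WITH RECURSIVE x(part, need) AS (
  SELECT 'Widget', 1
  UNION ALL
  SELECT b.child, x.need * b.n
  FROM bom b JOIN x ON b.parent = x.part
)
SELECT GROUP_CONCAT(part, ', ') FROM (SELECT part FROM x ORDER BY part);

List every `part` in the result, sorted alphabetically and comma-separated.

Arm, Gear, Motor, Widget

Base: (Widget, need=1).
Iteration 1: components of {Widget} -> Motor = 1*1 = 1.
Iteration 2: components of {Motor} -> Arm = 1*2 = 2, Gear = 1*2 = 2.
Iteration 3: no further components; recursion stops.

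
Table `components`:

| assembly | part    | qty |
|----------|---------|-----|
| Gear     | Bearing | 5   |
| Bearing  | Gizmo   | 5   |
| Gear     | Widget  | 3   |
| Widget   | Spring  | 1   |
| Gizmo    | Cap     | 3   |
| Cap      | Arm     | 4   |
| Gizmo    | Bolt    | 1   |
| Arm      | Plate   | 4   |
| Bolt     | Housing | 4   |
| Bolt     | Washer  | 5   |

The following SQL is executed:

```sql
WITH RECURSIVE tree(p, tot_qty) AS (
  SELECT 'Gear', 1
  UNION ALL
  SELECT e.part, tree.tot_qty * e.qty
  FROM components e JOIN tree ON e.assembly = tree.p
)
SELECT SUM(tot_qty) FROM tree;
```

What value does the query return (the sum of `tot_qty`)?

Base: (Gear, tot_qty=1).
Iteration 1: components of {Gear} -> Bearing = 1*5 = 5, Widget = 1*3 = 3.
Iteration 2: components of {Bearing,Widget} -> Gizmo = 5*5 = 25, Spring = 3*1 = 3.
Iteration 3: components of {Gizmo,Spring} -> Bolt = 25*1 = 25, Cap = 25*3 = 75.
Iteration 4: components of {Bolt,Cap} -> Arm = 75*4 = 300, Housing = 25*4 = 100, Washer = 25*5 = 125.
Iteration 5: components of {Arm,Housing,Washer} -> Plate = 300*4 = 1200.
Iteration 6: no further components; recursion stops.
SUM(tot_qty) = 1 + 5 + 3 + 25 + 3 + 75 + 25 + 300 + 100 + 125 + 1200 = 1862.

1862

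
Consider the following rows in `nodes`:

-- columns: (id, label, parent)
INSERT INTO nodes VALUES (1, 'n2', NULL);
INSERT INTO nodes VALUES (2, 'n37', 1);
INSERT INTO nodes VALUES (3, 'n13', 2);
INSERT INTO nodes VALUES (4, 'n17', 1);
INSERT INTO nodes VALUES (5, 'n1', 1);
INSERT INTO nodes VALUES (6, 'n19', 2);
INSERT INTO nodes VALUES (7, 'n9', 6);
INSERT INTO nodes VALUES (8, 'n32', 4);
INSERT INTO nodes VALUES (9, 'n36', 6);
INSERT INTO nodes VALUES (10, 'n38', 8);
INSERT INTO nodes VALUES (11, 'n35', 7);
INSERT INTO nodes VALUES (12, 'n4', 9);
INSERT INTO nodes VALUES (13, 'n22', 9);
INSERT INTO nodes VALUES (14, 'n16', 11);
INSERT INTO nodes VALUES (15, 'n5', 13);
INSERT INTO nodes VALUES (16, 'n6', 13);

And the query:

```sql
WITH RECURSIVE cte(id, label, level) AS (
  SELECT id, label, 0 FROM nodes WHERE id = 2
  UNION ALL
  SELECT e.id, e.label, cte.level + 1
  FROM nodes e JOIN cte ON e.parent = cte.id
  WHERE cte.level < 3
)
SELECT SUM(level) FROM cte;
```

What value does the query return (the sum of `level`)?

Base: id=2 (n37) at level 0.
Iteration 1: rows with parent in {2} -> n13 (id 3, level 1), n19 (id 6, level 1).
Iteration 2: rows with parent in {3,6} -> n9 (id 7, level 2), n36 (id 9, level 2).
Iteration 3: rows with parent in {7,9} -> n35 (id 11, level 3), n4 (id 12, level 3), n22 (id 13, level 3).
Iteration 4: level < 3 fails for all current rows; recursion stops.
SUM(level) = 0 + 1 + 1 + 2 + 2 + 3 + 3 + 3 = 15.

15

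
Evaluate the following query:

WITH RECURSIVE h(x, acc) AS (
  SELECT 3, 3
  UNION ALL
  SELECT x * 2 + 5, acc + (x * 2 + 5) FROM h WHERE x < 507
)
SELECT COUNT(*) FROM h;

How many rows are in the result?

7

Base: x=3, acc=3.
Iteration 1: 3 < 507 holds -> x = 3 * 2 + 5 = 11, acc = 3 + 11 = 14.
Iteration 2: 11 < 507 holds -> x = 11 * 2 + 5 = 27, acc = 14 + 27 = 41.
Iteration 3: 27 < 507 holds -> x = 27 * 2 + 5 = 59, acc = 41 + 59 = 100.
Iteration 4: 59 < 507 holds -> x = 59 * 2 + 5 = 123, acc = 100 + 123 = 223.
Iteration 5: 123 < 507 holds -> x = 123 * 2 + 5 = 251, acc = 223 + 251 = 474.
Iteration 6: 251 < 507 holds -> x = 251 * 2 + 5 = 507, acc = 474 + 507 = 981.
Iteration 7: 507 < 507 fails; recursion stops.
Total rows emitted: 7.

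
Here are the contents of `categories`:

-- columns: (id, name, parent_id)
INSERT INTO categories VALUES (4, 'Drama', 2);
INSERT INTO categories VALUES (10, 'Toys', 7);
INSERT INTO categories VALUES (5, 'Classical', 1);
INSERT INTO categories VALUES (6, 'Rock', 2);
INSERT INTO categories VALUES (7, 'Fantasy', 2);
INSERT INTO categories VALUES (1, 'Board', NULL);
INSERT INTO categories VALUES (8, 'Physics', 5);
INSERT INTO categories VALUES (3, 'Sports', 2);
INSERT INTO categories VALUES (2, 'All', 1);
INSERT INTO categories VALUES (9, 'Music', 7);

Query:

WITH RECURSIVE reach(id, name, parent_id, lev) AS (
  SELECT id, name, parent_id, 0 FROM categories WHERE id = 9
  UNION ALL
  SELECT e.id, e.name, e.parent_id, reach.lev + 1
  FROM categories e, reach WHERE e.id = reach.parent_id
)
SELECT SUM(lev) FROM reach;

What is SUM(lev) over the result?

Base: id=9 (Music), parent_id=7, lev 0.
Iteration 1: join on id=7 -> Fantasy (id 7, parent_id=2, lev 1).
Iteration 2: join on id=2 -> All (id 2, parent_id=1, lev 2).
Iteration 3: join on id=1 -> Board (id 1, parent_id=NULL, lev 3).
Iteration 4: parent_id is NULL; no match; recursion stops.
SUM(lev) = 0 + 1 + 2 + 3 = 6.

6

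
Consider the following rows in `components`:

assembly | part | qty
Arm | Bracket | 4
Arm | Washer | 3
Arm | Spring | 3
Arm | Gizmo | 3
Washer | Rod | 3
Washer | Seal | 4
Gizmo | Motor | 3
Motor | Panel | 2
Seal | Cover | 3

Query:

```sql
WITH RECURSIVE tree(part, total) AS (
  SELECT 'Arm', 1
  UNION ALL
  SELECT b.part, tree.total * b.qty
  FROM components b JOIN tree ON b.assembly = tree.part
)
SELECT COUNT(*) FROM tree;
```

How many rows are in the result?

Base: (Arm, total=1).
Iteration 1: components of {Arm} -> Bracket = 1*4 = 4, Gizmo = 1*3 = 3, Spring = 1*3 = 3, Washer = 1*3 = 3.
Iteration 2: components of {Bracket,Gizmo,Spring,Washer} -> Motor = 3*3 = 9, Rod = 3*3 = 9, Seal = 3*4 = 12.
Iteration 3: components of {Motor,Rod,Seal} -> Cover = 12*3 = 36, Panel = 9*2 = 18.
Iteration 4: no further components; recursion stops.
Total rows emitted: 10.

10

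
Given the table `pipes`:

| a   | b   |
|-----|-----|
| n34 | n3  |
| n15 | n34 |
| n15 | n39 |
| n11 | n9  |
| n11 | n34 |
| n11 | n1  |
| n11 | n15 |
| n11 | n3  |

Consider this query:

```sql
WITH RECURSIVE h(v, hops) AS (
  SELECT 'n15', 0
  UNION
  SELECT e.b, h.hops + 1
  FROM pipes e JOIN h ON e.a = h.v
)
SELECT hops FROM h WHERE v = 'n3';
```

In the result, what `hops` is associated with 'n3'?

Base: (n15, hops=0).
Iteration 1: edges from {n15} -> (n34, hops=1), (n39, hops=1).
Iteration 2: edges from {n34,n39} -> (n3, hops=2).
Iteration 3: no outgoing edges from {n3}; recursion stops.

2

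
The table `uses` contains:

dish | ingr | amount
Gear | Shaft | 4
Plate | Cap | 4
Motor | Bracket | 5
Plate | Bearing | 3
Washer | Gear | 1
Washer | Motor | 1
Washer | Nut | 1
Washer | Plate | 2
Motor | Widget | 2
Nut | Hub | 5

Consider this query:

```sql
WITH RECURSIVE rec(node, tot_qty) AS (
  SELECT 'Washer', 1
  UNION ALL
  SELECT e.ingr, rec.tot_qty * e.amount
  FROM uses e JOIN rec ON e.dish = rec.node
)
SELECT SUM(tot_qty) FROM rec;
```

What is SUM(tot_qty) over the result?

Base: (Washer, tot_qty=1).
Iteration 1: components of {Washer} -> Gear = 1*1 = 1, Motor = 1*1 = 1, Nut = 1*1 = 1, Plate = 1*2 = 2.
Iteration 2: components of {Gear,Motor,Nut,Plate} -> Bearing = 2*3 = 6, Bracket = 1*5 = 5, Cap = 2*4 = 8, Hub = 1*5 = 5, Shaft = 1*4 = 4, Widget = 1*2 = 2.
Iteration 3: no further components; recursion stops.
SUM(tot_qty) = 1 + 1 + 1 + 2 + 1 + 5 + 4 + 6 + 8 + 2 + 5 = 36.

36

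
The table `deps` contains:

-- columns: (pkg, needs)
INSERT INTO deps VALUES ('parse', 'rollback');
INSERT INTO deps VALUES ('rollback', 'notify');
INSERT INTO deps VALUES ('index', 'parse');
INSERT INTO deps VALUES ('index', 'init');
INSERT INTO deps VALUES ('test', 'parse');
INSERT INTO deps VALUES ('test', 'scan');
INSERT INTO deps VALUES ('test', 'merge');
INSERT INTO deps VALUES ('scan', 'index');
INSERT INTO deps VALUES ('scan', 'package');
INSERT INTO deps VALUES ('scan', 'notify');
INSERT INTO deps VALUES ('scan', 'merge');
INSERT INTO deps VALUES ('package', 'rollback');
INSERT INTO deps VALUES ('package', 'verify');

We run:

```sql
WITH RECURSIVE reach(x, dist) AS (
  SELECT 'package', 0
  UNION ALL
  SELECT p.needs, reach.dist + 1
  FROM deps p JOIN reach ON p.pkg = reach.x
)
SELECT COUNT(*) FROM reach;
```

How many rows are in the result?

4

Base: (package, dist=0).
Iteration 1: edges from {package} -> (rollback, dist=1), (verify, dist=1).
Iteration 2: edges from {rollback,verify} -> (notify, dist=2).
Iteration 3: no outgoing edges from {notify}; recursion stops.
Total rows emitted: 4.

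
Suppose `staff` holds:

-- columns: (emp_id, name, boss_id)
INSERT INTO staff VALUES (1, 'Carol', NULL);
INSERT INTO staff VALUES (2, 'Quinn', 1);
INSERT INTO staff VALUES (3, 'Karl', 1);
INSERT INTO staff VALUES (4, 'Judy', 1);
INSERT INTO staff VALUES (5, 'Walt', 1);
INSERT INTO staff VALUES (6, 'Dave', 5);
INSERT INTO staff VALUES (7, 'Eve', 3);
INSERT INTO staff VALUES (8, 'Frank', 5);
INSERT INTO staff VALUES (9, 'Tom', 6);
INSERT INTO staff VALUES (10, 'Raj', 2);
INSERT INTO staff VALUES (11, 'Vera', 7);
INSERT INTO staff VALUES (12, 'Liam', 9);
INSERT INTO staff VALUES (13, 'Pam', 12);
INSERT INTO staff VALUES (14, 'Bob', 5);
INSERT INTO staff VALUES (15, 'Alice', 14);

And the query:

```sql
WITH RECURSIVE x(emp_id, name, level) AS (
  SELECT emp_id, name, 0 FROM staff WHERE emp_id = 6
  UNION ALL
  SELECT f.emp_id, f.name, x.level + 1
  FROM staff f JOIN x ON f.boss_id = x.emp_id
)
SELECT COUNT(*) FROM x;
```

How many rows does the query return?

Base: emp_id=6 (Dave) at level 0.
Iteration 1: rows with boss_id in {6} -> Tom (id 9, level 1).
Iteration 2: rows with boss_id in {9} -> Liam (id 12, level 2).
Iteration 3: rows with boss_id in {12} -> Pam (id 13, level 3).
Iteration 4: no rows with boss_id in {13}; recursion stops.
Total rows emitted: 4.

4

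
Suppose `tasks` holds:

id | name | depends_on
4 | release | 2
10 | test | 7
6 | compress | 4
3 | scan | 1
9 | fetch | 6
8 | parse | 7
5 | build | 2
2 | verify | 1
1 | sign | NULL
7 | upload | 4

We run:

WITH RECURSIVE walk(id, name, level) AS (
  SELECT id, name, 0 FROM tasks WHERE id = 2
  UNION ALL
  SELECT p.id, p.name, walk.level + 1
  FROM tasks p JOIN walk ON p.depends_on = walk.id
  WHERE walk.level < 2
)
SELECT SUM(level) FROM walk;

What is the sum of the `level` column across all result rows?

Base: id=2 (verify) at level 0.
Iteration 1: rows with depends_on in {2} -> release (id 4, level 1), build (id 5, level 1).
Iteration 2: rows with depends_on in {4,5} -> compress (id 6, level 2), upload (id 7, level 2).
Iteration 3: level < 2 fails for all current rows; recursion stops.
SUM(level) = 0 + 1 + 1 + 2 + 2 = 6.

6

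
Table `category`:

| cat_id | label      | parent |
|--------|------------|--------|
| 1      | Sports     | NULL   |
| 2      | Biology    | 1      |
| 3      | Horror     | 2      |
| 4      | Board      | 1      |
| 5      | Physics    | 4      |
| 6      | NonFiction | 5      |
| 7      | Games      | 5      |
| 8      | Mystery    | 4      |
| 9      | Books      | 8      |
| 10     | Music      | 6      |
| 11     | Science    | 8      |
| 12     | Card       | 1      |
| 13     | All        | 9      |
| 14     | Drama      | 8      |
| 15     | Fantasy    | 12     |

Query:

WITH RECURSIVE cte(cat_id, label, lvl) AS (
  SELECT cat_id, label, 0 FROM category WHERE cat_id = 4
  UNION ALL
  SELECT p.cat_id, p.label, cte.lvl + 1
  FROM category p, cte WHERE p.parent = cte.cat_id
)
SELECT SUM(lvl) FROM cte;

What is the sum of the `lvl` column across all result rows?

18

Base: cat_id=4 (Board) at lvl 0.
Iteration 1: rows with parent in {4} -> Physics (id 5, lvl 1), Mystery (id 8, lvl 1).
Iteration 2: rows with parent in {5,8} -> NonFiction (id 6, lvl 2), Games (id 7, lvl 2), Books (id 9, lvl 2), Science (id 11, lvl 2), Drama (id 14, lvl 2).
Iteration 3: rows with parent in {6,7,9,11,14} -> Music (id 10, lvl 3), All (id 13, lvl 3).
Iteration 4: no rows with parent in {10,13}; recursion stops.
SUM(lvl) = 0 + 1 + 1 + 2 + 2 + 2 + 2 + 2 + 3 + 3 = 18.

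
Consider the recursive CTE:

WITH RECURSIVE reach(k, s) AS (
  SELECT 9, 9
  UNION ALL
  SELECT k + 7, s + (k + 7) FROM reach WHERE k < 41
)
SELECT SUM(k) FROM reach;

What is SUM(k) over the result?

Base: k=9, s=9.
Iteration 1: 9 < 41 holds -> k = 9 + 7 = 16, s = 9 + 16 = 25.
Iteration 2: 16 < 41 holds -> k = 16 + 7 = 23, s = 25 + 23 = 48.
Iteration 3: 23 < 41 holds -> k = 23 + 7 = 30, s = 48 + 30 = 78.
Iteration 4: 30 < 41 holds -> k = 30 + 7 = 37, s = 78 + 37 = 115.
Iteration 5: 37 < 41 holds -> k = 37 + 7 = 44, s = 115 + 44 = 159.
Iteration 6: 44 < 41 fails; recursion stops.
SUM(k) = 9 + 16 + 23 + 30 + 37 + 44 = 159.

159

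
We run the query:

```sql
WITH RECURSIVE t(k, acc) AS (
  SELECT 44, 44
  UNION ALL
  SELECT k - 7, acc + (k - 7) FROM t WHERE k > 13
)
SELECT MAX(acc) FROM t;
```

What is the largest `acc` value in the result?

Base: k=44, acc=44.
Iteration 1: 44 > 13 holds -> k = 44 - 7 = 37, acc = 44 + 37 = 81.
Iteration 2: 37 > 13 holds -> k = 37 - 7 = 30, acc = 81 + 30 = 111.
Iteration 3: 30 > 13 holds -> k = 30 - 7 = 23, acc = 111 + 23 = 134.
Iteration 4: 23 > 13 holds -> k = 23 - 7 = 16, acc = 134 + 16 = 150.
Iteration 5: 16 > 13 holds -> k = 16 - 7 = 9, acc = 150 + 9 = 159.
Iteration 6: 9 > 13 fails; recursion stops.
acc values: 44, 81, 111, 134, 150, 159; the maximum is 159.

159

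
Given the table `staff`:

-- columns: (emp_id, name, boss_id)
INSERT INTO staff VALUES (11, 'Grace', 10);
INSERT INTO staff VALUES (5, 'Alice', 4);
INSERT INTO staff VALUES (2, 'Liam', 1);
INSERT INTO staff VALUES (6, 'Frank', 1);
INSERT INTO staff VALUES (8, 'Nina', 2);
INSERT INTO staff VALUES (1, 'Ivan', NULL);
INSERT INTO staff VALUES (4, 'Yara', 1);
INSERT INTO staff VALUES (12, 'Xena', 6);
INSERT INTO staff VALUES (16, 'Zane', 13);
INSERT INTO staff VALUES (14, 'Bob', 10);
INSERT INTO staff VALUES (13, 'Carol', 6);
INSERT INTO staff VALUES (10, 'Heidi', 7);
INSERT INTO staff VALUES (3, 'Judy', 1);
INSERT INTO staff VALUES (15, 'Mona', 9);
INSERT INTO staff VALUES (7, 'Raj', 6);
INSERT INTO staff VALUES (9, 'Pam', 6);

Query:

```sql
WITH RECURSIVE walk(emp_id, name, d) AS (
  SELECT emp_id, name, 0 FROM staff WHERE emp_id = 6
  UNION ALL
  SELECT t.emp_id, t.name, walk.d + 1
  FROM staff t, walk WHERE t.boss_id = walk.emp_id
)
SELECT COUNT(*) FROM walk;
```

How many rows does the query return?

Base: emp_id=6 (Frank) at d 0.
Iteration 1: rows with boss_id in {6} -> Raj (id 7, d 1), Pam (id 9, d 1), Xena (id 12, d 1), Carol (id 13, d 1).
Iteration 2: rows with boss_id in {7,9,12,13} -> Heidi (id 10, d 2), Mona (id 15, d 2), Zane (id 16, d 2).
Iteration 3: rows with boss_id in {10,15,16} -> Grace (id 11, d 3), Bob (id 14, d 3).
Iteration 4: no rows with boss_id in {11,14}; recursion stops.
Total rows emitted: 10.

10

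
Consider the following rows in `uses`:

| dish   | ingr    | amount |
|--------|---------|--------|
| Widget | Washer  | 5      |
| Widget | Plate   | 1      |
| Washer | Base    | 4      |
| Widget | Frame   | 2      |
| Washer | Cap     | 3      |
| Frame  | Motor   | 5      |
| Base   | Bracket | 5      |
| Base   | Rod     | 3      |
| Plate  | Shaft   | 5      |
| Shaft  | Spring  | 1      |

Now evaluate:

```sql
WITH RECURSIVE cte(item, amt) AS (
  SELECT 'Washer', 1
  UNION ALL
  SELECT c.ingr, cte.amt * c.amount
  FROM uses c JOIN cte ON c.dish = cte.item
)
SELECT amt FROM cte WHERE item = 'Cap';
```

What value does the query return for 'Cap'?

3

Base: (Washer, amt=1).
Iteration 1: components of {Washer} -> Base = 1*4 = 4, Cap = 1*3 = 3.
Iteration 2: components of {Base,Cap} -> Bracket = 4*5 = 20, Rod = 4*3 = 12.
Iteration 3: no further components; recursion stops.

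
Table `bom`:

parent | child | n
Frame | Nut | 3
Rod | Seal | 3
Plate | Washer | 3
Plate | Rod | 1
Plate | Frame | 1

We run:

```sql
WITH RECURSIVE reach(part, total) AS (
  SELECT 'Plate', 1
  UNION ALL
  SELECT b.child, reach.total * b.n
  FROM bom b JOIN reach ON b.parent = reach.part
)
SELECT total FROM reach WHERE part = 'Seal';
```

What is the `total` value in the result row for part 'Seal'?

Base: (Plate, total=1).
Iteration 1: components of {Plate} -> Frame = 1*1 = 1, Rod = 1*1 = 1, Washer = 1*3 = 3.
Iteration 2: components of {Frame,Rod,Washer} -> Nut = 1*3 = 3, Seal = 1*3 = 3.
Iteration 3: no further components; recursion stops.

3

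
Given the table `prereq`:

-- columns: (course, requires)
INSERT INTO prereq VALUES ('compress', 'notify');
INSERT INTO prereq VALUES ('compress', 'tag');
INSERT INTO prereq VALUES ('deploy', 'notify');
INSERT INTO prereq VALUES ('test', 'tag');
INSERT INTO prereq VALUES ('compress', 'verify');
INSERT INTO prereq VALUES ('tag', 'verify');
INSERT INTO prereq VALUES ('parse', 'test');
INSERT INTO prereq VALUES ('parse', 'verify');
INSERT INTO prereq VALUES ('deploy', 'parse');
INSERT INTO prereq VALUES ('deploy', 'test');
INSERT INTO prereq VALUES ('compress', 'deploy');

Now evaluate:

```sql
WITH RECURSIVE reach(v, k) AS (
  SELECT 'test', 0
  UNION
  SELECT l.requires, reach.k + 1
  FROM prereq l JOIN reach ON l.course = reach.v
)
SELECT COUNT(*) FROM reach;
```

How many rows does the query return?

3

Base: (test, k=0).
Iteration 1: edges from {test} -> (tag, k=1).
Iteration 2: edges from {tag} -> (verify, k=2).
Iteration 3: no outgoing edges from {verify}; recursion stops.
Total rows emitted: 3.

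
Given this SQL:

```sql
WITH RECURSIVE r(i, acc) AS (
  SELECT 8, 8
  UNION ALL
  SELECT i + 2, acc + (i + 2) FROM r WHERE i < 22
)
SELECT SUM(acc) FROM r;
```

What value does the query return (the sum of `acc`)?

Base: i=8, acc=8.
Iteration 1: 8 < 22 holds -> i = 8 + 2 = 10, acc = 8 + 10 = 18.
Iteration 2: 10 < 22 holds -> i = 10 + 2 = 12, acc = 18 + 12 = 30.
Iteration 3: 12 < 22 holds -> i = 12 + 2 = 14, acc = 30 + 14 = 44.
Iteration 4: 14 < 22 holds -> i = 14 + 2 = 16, acc = 44 + 16 = 60.
Iteration 5: 16 < 22 holds -> i = 16 + 2 = 18, acc = 60 + 18 = 78.
Iteration 6: 18 < 22 holds -> i = 18 + 2 = 20, acc = 78 + 20 = 98.
Iteration 7: 20 < 22 holds -> i = 20 + 2 = 22, acc = 98 + 22 = 120.
Iteration 8: 22 < 22 fails; recursion stops.
SUM(acc) = 8 + 18 + 30 + 44 + 60 + 78 + 98 + 120 = 456.

456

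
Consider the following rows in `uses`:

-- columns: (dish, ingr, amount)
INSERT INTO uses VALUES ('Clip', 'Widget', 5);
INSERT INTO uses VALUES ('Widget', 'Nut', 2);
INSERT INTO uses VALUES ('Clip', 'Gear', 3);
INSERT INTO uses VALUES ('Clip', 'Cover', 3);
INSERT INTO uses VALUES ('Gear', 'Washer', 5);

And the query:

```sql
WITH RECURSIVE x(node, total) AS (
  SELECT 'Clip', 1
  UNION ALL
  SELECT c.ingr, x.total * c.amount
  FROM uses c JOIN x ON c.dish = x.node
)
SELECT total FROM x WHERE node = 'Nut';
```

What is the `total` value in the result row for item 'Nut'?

10

Base: (Clip, total=1).
Iteration 1: components of {Clip} -> Cover = 1*3 = 3, Gear = 1*3 = 3, Widget = 1*5 = 5.
Iteration 2: components of {Cover,Gear,Widget} -> Nut = 5*2 = 10, Washer = 3*5 = 15.
Iteration 3: no further components; recursion stops.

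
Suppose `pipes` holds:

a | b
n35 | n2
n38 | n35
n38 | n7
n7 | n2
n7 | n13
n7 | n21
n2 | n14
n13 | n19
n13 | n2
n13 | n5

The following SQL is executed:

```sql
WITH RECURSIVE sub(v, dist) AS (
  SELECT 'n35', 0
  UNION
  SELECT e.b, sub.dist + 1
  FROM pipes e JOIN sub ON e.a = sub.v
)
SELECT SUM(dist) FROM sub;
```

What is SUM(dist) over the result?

Base: (n35, dist=0).
Iteration 1: edges from {n35} -> (n2, dist=1).
Iteration 2: edges from {n2} -> (n14, dist=2).
Iteration 3: no outgoing edges from {n14}; recursion stops.
SUM(dist) = 0 + 1 + 2 = 3.

3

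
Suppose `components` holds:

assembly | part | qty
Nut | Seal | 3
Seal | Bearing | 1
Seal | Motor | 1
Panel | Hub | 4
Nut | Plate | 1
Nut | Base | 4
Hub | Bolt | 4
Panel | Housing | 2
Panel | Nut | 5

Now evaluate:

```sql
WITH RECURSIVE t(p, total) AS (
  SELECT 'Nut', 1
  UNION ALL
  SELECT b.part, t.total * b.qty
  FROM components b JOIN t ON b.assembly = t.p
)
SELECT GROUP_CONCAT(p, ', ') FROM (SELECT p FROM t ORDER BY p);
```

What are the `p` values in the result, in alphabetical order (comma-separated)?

Base: (Nut, total=1).
Iteration 1: components of {Nut} -> Base = 1*4 = 4, Plate = 1*1 = 1, Seal = 1*3 = 3.
Iteration 2: components of {Base,Plate,Seal} -> Bearing = 3*1 = 3, Motor = 3*1 = 3.
Iteration 3: no further components; recursion stops.

Base, Bearing, Motor, Nut, Plate, Seal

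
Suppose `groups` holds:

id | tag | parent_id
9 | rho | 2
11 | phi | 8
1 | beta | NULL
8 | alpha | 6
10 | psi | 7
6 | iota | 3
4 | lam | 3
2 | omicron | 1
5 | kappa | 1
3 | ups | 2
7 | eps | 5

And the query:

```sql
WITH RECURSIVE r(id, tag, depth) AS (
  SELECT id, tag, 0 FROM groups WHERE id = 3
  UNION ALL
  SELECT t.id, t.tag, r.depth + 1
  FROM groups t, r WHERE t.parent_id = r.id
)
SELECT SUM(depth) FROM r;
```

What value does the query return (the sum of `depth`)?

Base: id=3 (ups) at depth 0.
Iteration 1: rows with parent_id in {3} -> lam (id 4, depth 1), iota (id 6, depth 1).
Iteration 2: rows with parent_id in {4,6} -> alpha (id 8, depth 2).
Iteration 3: rows with parent_id in {8} -> phi (id 11, depth 3).
Iteration 4: no rows with parent_id in {11}; recursion stops.
SUM(depth) = 0 + 1 + 1 + 2 + 3 = 7.

7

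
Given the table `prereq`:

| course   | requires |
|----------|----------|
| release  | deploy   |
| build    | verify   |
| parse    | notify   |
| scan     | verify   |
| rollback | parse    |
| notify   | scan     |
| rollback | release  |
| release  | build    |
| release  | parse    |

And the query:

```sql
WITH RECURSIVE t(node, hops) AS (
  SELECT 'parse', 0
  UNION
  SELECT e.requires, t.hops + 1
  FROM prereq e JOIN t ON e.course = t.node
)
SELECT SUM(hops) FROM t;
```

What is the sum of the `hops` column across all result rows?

6

Base: (parse, hops=0).
Iteration 1: edges from {parse} -> (notify, hops=1).
Iteration 2: edges from {notify} -> (scan, hops=2).
Iteration 3: edges from {scan} -> (verify, hops=3).
Iteration 4: no outgoing edges from {verify}; recursion stops.
SUM(hops) = 0 + 1 + 2 + 3 = 6.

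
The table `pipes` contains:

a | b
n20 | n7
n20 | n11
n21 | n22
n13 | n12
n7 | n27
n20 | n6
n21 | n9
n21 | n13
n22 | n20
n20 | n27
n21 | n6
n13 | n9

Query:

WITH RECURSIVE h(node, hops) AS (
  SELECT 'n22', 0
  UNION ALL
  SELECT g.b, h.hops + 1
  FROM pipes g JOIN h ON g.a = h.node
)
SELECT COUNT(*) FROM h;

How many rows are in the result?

Base: (n22, hops=0).
Iteration 1: edges from {n22} -> (n20, hops=1).
Iteration 2: edges from {n20} -> (n11, hops=2), (n27, hops=2), (n6, hops=2), (n7, hops=2).
Iteration 3: edges from {n11,n27,n6,n7} -> (n27, hops=3).
Iteration 4: no outgoing edges from {n27}; recursion stops.
Total rows emitted: 7.

7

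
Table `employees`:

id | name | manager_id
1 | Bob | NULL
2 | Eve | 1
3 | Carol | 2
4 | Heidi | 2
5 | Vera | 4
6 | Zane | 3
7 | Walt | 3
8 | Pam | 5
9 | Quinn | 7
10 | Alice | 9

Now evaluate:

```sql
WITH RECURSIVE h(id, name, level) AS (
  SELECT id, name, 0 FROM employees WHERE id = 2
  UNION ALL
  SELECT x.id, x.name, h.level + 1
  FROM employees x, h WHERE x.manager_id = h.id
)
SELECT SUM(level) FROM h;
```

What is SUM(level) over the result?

18

Base: id=2 (Eve) at level 0.
Iteration 1: rows with manager_id in {2} -> Carol (id 3, level 1), Heidi (id 4, level 1).
Iteration 2: rows with manager_id in {3,4} -> Vera (id 5, level 2), Zane (id 6, level 2), Walt (id 7, level 2).
Iteration 3: rows with manager_id in {5,6,7} -> Pam (id 8, level 3), Quinn (id 9, level 3).
Iteration 4: rows with manager_id in {8,9} -> Alice (id 10, level 4).
Iteration 5: no rows with manager_id in {10}; recursion stops.
SUM(level) = 0 + 1 + 1 + 2 + 2 + 2 + 3 + 3 + 4 = 18.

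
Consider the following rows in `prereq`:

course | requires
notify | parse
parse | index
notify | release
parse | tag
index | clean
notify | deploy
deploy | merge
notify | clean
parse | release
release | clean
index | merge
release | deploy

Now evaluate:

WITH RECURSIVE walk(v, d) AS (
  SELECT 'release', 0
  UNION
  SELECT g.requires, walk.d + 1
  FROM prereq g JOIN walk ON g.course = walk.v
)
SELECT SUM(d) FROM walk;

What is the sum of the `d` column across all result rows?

Base: (release, d=0).
Iteration 1: edges from {release} -> (clean, d=1), (deploy, d=1).
Iteration 2: edges from {clean,deploy} -> (merge, d=2).
Iteration 3: no outgoing edges from {merge}; recursion stops.
SUM(d) = 0 + 1 + 1 + 2 = 4.

4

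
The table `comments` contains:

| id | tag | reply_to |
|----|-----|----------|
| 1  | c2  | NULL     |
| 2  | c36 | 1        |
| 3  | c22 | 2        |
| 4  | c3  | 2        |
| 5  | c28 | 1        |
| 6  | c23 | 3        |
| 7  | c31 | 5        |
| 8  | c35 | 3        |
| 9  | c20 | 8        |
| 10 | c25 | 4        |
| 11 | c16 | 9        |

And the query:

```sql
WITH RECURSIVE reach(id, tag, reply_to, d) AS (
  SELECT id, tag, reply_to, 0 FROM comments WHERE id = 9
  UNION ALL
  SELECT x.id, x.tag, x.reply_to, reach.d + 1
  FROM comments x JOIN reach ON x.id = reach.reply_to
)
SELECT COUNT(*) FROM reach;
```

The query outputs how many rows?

Base: id=9 (c20), reply_to=8, d 0.
Iteration 1: join on id=8 -> c35 (id 8, reply_to=3, d 1).
Iteration 2: join on id=3 -> c22 (id 3, reply_to=2, d 2).
Iteration 3: join on id=2 -> c36 (id 2, reply_to=1, d 3).
Iteration 4: join on id=1 -> c2 (id 1, reply_to=NULL, d 4).
Iteration 5: reply_to is NULL; no match; recursion stops.
Total rows emitted: 5.

5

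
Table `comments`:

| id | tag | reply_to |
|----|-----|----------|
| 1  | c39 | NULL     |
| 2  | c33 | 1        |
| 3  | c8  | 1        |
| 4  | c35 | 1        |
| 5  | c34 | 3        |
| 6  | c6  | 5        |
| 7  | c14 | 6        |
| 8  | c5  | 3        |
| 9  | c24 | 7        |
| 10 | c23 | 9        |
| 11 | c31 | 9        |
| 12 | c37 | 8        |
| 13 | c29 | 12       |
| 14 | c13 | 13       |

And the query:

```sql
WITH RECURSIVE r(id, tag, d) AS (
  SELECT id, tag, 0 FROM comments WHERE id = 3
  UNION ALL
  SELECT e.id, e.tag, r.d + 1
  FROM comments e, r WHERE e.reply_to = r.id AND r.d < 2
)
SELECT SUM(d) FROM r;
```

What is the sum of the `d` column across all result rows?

Base: id=3 (c8) at d 0.
Iteration 1: rows with reply_to in {3} -> c34 (id 5, d 1), c5 (id 8, d 1).
Iteration 2: rows with reply_to in {5,8} -> c6 (id 6, d 2), c37 (id 12, d 2).
Iteration 3: d < 2 fails for all current rows; recursion stops.
SUM(d) = 0 + 1 + 1 + 2 + 2 = 6.

6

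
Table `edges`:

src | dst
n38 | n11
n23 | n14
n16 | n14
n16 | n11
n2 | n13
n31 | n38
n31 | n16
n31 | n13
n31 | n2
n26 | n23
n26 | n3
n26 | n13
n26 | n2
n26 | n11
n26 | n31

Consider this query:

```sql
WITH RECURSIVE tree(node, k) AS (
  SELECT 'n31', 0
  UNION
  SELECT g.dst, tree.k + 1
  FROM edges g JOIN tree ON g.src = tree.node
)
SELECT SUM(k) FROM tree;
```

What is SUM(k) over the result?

Base: (n31, k=0).
Iteration 1: edges from {n31} -> (n13, k=1), (n16, k=1), (n2, k=1), (n38, k=1).
Iteration 2: edges from {n13,n16,n2,n38} -> (n11, k=2), (n13, k=2), (n14, k=2). [UNION drops 1 duplicate row(s)]
Iteration 3: no outgoing edges from {n11,n13,n14}; recursion stops.
SUM(k) = 0 + 1 + 1 + 1 + 1 + 2 + 2 + 2 = 10.

10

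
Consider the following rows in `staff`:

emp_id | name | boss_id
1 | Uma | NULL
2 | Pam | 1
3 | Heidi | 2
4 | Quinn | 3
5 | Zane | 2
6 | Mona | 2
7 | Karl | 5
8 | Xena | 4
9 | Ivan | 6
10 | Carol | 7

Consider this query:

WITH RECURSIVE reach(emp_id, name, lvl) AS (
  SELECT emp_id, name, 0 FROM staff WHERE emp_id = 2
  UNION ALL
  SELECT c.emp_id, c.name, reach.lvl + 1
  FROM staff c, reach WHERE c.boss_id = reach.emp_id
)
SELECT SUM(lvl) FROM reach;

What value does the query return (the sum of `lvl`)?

Base: emp_id=2 (Pam) at lvl 0.
Iteration 1: rows with boss_id in {2} -> Heidi (id 3, lvl 1), Zane (id 5, lvl 1), Mona (id 6, lvl 1).
Iteration 2: rows with boss_id in {3,5,6} -> Quinn (id 4, lvl 2), Karl (id 7, lvl 2), Ivan (id 9, lvl 2).
Iteration 3: rows with boss_id in {4,7,9} -> Xena (id 8, lvl 3), Carol (id 10, lvl 3).
Iteration 4: no rows with boss_id in {8,10}; recursion stops.
SUM(lvl) = 0 + 1 + 1 + 1 + 2 + 2 + 2 + 3 + 3 = 15.

15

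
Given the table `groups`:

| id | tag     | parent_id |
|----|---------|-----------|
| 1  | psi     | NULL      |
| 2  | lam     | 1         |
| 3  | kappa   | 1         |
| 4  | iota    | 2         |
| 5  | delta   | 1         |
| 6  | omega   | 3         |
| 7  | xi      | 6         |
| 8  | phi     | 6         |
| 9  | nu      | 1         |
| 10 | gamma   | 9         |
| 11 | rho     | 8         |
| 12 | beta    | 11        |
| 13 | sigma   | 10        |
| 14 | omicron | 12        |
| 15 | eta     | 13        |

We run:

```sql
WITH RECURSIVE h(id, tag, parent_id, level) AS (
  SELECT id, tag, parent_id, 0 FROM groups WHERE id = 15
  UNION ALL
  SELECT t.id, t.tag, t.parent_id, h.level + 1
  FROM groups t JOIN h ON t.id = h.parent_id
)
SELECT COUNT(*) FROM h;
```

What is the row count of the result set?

5

Base: id=15 (eta), parent_id=13, level 0.
Iteration 1: join on id=13 -> sigma (id 13, parent_id=10, level 1).
Iteration 2: join on id=10 -> gamma (id 10, parent_id=9, level 2).
Iteration 3: join on id=9 -> nu (id 9, parent_id=1, level 3).
Iteration 4: join on id=1 -> psi (id 1, parent_id=NULL, level 4).
Iteration 5: parent_id is NULL; no match; recursion stops.
Total rows emitted: 5.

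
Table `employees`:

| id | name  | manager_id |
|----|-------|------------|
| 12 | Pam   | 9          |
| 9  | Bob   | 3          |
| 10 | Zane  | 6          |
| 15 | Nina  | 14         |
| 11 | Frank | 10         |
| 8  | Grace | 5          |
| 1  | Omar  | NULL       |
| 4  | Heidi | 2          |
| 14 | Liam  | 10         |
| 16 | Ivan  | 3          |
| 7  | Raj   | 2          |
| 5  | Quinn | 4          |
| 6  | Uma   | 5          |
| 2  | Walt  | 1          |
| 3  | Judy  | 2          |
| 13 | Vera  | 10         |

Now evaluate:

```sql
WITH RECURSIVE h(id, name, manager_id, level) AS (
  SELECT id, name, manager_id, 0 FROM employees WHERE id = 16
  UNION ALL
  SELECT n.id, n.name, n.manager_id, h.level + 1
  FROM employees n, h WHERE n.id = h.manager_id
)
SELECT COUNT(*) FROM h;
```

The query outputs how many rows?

4

Base: id=16 (Ivan), manager_id=3, level 0.
Iteration 1: join on id=3 -> Judy (id 3, manager_id=2, level 1).
Iteration 2: join on id=2 -> Walt (id 2, manager_id=1, level 2).
Iteration 3: join on id=1 -> Omar (id 1, manager_id=NULL, level 3).
Iteration 4: manager_id is NULL; no match; recursion stops.
Total rows emitted: 4.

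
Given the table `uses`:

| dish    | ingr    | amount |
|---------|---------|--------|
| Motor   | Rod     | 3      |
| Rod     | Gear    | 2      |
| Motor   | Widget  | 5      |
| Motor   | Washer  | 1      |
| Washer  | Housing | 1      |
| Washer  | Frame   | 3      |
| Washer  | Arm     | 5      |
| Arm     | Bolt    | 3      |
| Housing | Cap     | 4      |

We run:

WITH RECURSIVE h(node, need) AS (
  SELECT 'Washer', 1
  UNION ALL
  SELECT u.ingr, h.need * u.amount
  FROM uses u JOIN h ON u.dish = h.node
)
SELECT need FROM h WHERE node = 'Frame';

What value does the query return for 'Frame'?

Base: (Washer, need=1).
Iteration 1: components of {Washer} -> Arm = 1*5 = 5, Frame = 1*3 = 3, Housing = 1*1 = 1.
Iteration 2: components of {Arm,Frame,Housing} -> Bolt = 5*3 = 15, Cap = 1*4 = 4.
Iteration 3: no further components; recursion stops.

3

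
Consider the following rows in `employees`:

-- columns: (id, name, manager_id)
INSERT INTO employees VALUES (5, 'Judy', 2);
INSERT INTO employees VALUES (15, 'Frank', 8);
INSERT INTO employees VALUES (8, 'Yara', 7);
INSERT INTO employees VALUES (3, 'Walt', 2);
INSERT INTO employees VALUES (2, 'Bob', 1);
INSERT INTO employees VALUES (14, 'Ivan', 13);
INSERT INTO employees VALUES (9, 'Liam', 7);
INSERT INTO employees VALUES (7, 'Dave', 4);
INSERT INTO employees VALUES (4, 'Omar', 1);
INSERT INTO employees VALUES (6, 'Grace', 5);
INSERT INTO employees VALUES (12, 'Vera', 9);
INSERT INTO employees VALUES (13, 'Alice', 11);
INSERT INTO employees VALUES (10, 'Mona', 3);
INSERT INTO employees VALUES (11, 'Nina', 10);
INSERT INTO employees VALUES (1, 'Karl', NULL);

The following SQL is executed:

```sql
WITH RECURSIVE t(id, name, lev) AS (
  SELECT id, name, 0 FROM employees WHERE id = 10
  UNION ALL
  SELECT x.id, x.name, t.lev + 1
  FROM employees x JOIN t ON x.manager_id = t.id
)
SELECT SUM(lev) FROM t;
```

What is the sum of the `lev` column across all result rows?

Base: id=10 (Mona) at lev 0.
Iteration 1: rows with manager_id in {10} -> Nina (id 11, lev 1).
Iteration 2: rows with manager_id in {11} -> Alice (id 13, lev 2).
Iteration 3: rows with manager_id in {13} -> Ivan (id 14, lev 3).
Iteration 4: no rows with manager_id in {14}; recursion stops.
SUM(lev) = 0 + 1 + 2 + 3 = 6.

6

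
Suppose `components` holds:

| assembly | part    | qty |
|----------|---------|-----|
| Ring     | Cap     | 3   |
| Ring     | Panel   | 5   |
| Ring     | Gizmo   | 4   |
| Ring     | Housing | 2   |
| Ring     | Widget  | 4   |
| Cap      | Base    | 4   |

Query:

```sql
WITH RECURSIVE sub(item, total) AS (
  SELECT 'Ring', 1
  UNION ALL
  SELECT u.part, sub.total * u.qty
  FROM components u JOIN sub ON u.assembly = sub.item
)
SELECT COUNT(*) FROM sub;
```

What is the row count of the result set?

Base: (Ring, total=1).
Iteration 1: components of {Ring} -> Cap = 1*3 = 3, Gizmo = 1*4 = 4, Housing = 1*2 = 2, Panel = 1*5 = 5, Widget = 1*4 = 4.
Iteration 2: components of {Cap,Gizmo,Housing,Panel,Widget} -> Base = 3*4 = 12.
Iteration 3: no further components; recursion stops.
Total rows emitted: 7.

7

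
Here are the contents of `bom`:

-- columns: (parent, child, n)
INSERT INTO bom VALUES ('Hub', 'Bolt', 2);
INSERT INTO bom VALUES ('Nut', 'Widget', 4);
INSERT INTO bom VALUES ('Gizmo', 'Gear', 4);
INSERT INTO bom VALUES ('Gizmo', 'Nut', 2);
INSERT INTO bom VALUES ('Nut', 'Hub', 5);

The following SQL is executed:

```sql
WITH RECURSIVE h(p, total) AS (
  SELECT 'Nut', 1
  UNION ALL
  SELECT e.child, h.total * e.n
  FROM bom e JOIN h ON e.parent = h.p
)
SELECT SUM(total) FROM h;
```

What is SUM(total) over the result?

Base: (Nut, total=1).
Iteration 1: components of {Nut} -> Hub = 1*5 = 5, Widget = 1*4 = 4.
Iteration 2: components of {Hub,Widget} -> Bolt = 5*2 = 10.
Iteration 3: no further components; recursion stops.
SUM(total) = 1 + 5 + 4 + 10 = 20.

20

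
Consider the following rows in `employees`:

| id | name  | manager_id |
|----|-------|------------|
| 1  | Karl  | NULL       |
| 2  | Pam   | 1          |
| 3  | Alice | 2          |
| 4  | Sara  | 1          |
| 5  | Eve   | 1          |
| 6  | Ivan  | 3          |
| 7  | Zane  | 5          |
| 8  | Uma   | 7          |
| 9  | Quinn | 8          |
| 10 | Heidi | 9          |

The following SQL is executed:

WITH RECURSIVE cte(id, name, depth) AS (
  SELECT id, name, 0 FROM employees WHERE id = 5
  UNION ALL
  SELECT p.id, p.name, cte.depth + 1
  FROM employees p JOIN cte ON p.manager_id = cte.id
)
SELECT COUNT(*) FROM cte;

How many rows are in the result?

5

Base: id=5 (Eve) at depth 0.
Iteration 1: rows with manager_id in {5} -> Zane (id 7, depth 1).
Iteration 2: rows with manager_id in {7} -> Uma (id 8, depth 2).
Iteration 3: rows with manager_id in {8} -> Quinn (id 9, depth 3).
Iteration 4: rows with manager_id in {9} -> Heidi (id 10, depth 4).
Iteration 5: no rows with manager_id in {10}; recursion stops.
Total rows emitted: 5.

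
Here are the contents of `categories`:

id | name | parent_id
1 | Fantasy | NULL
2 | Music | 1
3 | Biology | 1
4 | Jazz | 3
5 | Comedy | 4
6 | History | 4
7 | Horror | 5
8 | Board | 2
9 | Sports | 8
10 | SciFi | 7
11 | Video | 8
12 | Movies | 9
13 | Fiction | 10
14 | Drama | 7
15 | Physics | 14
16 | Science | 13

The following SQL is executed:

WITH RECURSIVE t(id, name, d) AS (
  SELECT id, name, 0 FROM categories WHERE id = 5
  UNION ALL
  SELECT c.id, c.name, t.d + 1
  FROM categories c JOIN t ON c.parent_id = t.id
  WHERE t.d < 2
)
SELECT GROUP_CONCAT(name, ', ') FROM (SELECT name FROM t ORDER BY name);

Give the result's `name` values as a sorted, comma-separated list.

Base: id=5 (Comedy) at d 0.
Iteration 1: rows with parent_id in {5} -> Horror (id 7, d 1).
Iteration 2: rows with parent_id in {7} -> SciFi (id 10, d 2), Drama (id 14, d 2).
Iteration 3: d < 2 fails for all current rows; recursion stops.

Comedy, Drama, Horror, SciFi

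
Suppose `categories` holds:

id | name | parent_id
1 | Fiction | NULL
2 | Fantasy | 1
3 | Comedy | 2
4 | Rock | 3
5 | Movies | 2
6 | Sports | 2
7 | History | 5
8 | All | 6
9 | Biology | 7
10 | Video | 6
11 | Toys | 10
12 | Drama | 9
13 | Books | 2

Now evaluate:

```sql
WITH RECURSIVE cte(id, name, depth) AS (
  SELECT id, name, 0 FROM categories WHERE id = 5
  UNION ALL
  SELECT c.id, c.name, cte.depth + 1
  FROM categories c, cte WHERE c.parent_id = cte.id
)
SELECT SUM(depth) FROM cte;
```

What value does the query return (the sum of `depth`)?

6

Base: id=5 (Movies) at depth 0.
Iteration 1: rows with parent_id in {5} -> History (id 7, depth 1).
Iteration 2: rows with parent_id in {7} -> Biology (id 9, depth 2).
Iteration 3: rows with parent_id in {9} -> Drama (id 12, depth 3).
Iteration 4: no rows with parent_id in {12}; recursion stops.
SUM(depth) = 0 + 1 + 2 + 3 = 6.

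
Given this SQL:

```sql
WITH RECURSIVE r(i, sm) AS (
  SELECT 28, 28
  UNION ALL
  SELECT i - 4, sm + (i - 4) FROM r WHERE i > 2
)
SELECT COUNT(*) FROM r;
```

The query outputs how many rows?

Base: i=28, sm=28.
Iteration 1: 28 > 2 holds -> i = 28 - 4 = 24, sm = 28 + 24 = 52.
Iteration 2: 24 > 2 holds -> i = 24 - 4 = 20, sm = 52 + 20 = 72.
Iteration 3: 20 > 2 holds -> i = 20 - 4 = 16, sm = 72 + 16 = 88.
Iteration 4: 16 > 2 holds -> i = 16 - 4 = 12, sm = 88 + 12 = 100.
Iteration 5: 12 > 2 holds -> i = 12 - 4 = 8, sm = 100 + 8 = 108.
Iteration 6: 8 > 2 holds -> i = 8 - 4 = 4, sm = 108 + 4 = 112.
Iteration 7: 4 > 2 holds -> i = 4 - 4 = 0, sm = 112 + 0 = 112.
Iteration 8: 0 > 2 fails; recursion stops.
Total rows emitted: 8.

8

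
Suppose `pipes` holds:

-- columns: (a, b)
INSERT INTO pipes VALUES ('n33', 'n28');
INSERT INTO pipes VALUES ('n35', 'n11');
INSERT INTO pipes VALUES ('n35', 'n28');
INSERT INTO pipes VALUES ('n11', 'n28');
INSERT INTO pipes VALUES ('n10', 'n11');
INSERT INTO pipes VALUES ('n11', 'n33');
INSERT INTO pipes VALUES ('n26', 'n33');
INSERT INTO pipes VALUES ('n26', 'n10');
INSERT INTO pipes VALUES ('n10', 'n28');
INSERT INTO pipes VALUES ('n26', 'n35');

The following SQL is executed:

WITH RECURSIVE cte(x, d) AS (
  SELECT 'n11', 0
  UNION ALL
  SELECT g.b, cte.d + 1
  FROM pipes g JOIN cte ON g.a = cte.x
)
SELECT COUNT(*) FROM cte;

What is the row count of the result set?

Base: (n11, d=0).
Iteration 1: edges from {n11} -> (n28, d=1), (n33, d=1).
Iteration 2: edges from {n28,n33} -> (n28, d=2).
Iteration 3: no outgoing edges from {n28}; recursion stops.
Total rows emitted: 4.

4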